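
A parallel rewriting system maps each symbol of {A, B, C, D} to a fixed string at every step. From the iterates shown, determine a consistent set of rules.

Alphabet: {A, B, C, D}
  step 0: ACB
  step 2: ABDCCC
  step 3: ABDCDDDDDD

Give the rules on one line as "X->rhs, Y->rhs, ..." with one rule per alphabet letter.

A->AB, B->D, C->DD, D->C

  step 2 ⇒ step 3: ABDCCC ⇒ AB·D·C·DD·DD·DD
    A ↦ AB
    B ↦ D
    C ↦ DD
    D ↦ C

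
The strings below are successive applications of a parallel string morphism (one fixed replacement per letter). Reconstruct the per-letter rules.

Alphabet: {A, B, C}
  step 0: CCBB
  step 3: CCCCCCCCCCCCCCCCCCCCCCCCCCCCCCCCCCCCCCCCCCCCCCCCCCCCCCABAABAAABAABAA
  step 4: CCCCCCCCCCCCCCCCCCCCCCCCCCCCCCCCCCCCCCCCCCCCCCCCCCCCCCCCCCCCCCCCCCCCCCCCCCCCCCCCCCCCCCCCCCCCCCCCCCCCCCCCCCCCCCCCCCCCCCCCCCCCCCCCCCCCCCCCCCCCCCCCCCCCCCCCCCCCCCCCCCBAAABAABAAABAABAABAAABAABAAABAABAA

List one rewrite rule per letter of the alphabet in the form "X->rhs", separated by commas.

A->BAA, B->A, C->CCC

  step 3 ⇒ step 4: CCCCCCCCCCCCCCCCCCCCCCCCCCCCCCCCCCCCCCCCCCCCCCCCCCCCCCABAABAAABAABAA ⇒ CCC·CCC·CCC·CCC·CCC·CCC·CCC·CCC·CCC·CCC·CCC·CCC·CCC·CCC·CCC·CCC·CCC·CCC·CCC·CCC·CCC·CCC·CCC·CCC·CCC·CCC·CCC·CCC·CCC·CCC·CCC·CCC·CCC·CCC·CCC·CCC·CCC·CCC·CCC·CCC·CCC·CCC·CCC·CCC·CCC·CCC·CCC·CCC·CCC·CCC·CCC·CCC·CCC·CCC·BAA·A·BAA·BAA·A·BAA·BAA·BAA·A·BAA·BAA·A·BAA·BAA
    A ↦ BAA
    B ↦ A
    C ↦ CCC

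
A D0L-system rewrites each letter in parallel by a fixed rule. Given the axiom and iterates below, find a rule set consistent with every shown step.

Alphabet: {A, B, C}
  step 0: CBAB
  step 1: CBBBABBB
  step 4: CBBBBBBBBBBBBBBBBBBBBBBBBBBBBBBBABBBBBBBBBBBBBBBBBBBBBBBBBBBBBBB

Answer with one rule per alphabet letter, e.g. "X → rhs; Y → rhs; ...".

  step 0 ⇒ step 1: CBAB ⇒ CB·BB·AB·BB
    A ↦ AB
    B ↦ BB
    C ↦ CB

A->AB, B->BB, C->CB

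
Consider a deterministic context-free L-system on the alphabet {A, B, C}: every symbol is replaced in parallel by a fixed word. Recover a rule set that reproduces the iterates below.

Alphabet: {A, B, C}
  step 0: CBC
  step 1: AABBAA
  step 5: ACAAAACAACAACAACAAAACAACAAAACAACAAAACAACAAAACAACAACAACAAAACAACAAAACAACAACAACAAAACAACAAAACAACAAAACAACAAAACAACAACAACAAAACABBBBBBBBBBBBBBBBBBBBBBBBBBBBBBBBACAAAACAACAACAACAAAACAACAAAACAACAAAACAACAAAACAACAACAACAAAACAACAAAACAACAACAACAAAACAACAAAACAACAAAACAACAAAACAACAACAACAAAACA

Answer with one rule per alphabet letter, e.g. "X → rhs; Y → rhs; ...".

A->ACA, B->BB, C->AA

  step 0 ⇒ step 1: CBC ⇒ AA·BB·AA
    B ↦ BB
    C ↦ AA
    A ↦ ACA  (constrained at step 1)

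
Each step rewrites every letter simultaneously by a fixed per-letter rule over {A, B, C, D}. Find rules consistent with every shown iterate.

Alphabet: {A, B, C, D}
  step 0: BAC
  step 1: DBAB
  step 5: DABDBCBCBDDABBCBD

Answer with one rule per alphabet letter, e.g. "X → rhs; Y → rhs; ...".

A->B, B->D, C->AB, D->BC

  step 0 ⇒ step 1: BAC ⇒ D·B·AB
    A ↦ B
    B ↦ D
    C ↦ AB
    D ↦ BC  (constrained at step 1)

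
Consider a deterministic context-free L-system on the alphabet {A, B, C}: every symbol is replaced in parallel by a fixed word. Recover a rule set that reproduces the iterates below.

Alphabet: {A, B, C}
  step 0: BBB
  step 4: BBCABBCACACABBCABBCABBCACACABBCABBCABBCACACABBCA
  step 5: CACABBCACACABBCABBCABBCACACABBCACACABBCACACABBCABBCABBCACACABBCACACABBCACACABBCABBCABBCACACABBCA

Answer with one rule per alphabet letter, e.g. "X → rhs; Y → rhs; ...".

  step 4 ⇒ step 5: BBCABBCACACABBCABBCABBCACACABBCABBCABBCACACABBCA ⇒ CA·CA·BB·CA·CA·CA·BB·CA·BB·CA·BB·CA·CA·CA·BB·CA·CA·CA·BB·CA·CA·CA·BB·CA·BB·CA·BB·CA·CA·CA·BB·CA·CA·CA·BB·CA·CA·CA·BB·CA·BB·CA·BB·CA·CA·CA·BB·CA
    A ↦ CA
    B ↦ CA
    C ↦ BB

A->CA, B->CA, C->BB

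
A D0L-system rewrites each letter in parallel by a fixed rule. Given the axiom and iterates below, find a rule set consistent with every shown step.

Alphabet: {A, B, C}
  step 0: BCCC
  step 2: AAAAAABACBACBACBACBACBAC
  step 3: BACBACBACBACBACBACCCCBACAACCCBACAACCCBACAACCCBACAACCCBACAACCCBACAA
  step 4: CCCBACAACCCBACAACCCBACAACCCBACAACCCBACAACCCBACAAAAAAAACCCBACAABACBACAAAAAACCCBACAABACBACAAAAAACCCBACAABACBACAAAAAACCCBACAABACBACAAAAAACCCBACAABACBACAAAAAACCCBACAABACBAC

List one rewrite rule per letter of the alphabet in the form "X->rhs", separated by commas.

A->BAC, B->CCC, C->AA

  step 3 ⇒ step 4: BACBACBACBACBACBACCCCBACAACCCBACAACCCBACAACCCBACAACCCBACAACCCBACAA ⇒ CCC·BAC·AA·CCC·BAC·AA·CCC·BAC·AA·CCC·BAC·AA·CCC·BAC·AA·CCC·BAC·AA·AA·AA·AA·CCC·BAC·AA·BAC·BAC·AA·AA·AA·CCC·BAC·AA·BAC·BAC·AA·AA·AA·CCC·BAC·AA·BAC·BAC·AA·AA·AA·CCC·BAC·AA·BAC·BAC·AA·AA·AA·CCC·BAC·AA·BAC·BAC·AA·AA·AA·CCC·BAC·AA·BAC·BAC
    A ↦ BAC
    B ↦ CCC
    C ↦ AA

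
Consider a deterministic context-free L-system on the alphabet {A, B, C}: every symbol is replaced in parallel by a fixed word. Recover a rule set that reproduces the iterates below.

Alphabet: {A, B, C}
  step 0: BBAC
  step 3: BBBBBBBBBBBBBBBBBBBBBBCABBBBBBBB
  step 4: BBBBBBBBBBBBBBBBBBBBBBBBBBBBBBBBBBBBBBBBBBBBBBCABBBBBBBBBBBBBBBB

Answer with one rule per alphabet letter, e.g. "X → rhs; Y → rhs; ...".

A->CA, B->BB, C->BB

  step 3 ⇒ step 4: BBBBBBBBBBBBBBBBBBBBBBCABBBBBBBB ⇒ BB·BB·BB·BB·BB·BB·BB·BB·BB·BB·BB·BB·BB·BB·BB·BB·BB·BB·BB·BB·BB·BB·BB·CA·BB·BB·BB·BB·BB·BB·BB·BB
    A ↦ CA
    B ↦ BB
    C ↦ BB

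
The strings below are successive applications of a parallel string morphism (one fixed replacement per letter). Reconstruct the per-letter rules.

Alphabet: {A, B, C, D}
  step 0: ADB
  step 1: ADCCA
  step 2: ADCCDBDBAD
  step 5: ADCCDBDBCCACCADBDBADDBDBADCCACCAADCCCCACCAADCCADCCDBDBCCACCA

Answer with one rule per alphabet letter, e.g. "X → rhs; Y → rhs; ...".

A->AD, B->A, C->DB, D->CC

  step 1 ⇒ step 2: ADCCA ⇒ AD·CC·DB·DB·AD
    A ↦ AD
    C ↦ DB
    D ↦ CC
  step 0 ⇒ step 1: ADB ⇒ AD·CC·A
    B ↦ A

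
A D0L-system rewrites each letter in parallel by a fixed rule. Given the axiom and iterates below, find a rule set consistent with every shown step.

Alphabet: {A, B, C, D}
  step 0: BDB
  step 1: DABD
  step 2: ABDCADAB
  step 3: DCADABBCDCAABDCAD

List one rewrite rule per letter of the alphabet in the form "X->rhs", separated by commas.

A->DCA, B->D, C->BC, D->AB

  step 2 ⇒ step 3: ABDCADAB ⇒ DCA·D·AB·BC·DCA·AB·DCA·D
    A ↦ DCA
    B ↦ D
    C ↦ BC
    D ↦ AB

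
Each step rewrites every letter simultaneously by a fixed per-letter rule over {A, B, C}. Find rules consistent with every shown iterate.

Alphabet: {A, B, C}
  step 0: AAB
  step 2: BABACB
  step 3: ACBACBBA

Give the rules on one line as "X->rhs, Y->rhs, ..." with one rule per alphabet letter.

A->CB, B->A, C->B

  step 2 ⇒ step 3: BABACB ⇒ A·CB·A·CB·B·A
    A ↦ CB
    B ↦ A
    C ↦ B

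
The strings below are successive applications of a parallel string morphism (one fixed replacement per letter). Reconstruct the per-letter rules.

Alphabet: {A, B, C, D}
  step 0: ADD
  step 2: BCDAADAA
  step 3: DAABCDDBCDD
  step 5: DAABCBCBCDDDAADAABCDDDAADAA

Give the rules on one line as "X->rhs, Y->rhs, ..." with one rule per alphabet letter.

A->D, B->D, C->AA, D->BC

  step 2 ⇒ step 3: BCDAADAA ⇒ D·AA·BC·D·D·BC·D·D
    A ↦ D
    B ↦ D
    C ↦ AA
    D ↦ BC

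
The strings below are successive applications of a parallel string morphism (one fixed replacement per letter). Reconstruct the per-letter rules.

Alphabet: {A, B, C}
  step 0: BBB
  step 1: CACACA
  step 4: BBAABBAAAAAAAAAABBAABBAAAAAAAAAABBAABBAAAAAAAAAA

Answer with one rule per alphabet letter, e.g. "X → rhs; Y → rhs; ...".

  step 0 ⇒ step 1: BBB ⇒ CA·CA·CA
    B ↦ CA
    A ↦ AA  (constrained at step 1)
    C ↦ BB  (constrained at step 1)

A->AA, B->CA, C->BB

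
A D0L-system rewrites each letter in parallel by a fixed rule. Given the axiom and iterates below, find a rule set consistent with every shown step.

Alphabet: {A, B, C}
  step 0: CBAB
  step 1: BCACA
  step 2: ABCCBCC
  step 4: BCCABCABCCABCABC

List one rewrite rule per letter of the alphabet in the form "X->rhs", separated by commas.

A->C, B->A, C->BC

  step 1 ⇒ step 2: BCACA ⇒ A·BC·C·BC·C
    A ↦ C
    B ↦ A
    C ↦ BC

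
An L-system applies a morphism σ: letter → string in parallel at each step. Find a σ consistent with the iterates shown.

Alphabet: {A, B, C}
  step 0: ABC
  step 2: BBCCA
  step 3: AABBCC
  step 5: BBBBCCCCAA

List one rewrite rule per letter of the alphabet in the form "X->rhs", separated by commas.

A->CC, B->A, C->B

  step 2 ⇒ step 3: BBCCA ⇒ A·A·B·B·CC
    A ↦ CC
    B ↦ A
    C ↦ B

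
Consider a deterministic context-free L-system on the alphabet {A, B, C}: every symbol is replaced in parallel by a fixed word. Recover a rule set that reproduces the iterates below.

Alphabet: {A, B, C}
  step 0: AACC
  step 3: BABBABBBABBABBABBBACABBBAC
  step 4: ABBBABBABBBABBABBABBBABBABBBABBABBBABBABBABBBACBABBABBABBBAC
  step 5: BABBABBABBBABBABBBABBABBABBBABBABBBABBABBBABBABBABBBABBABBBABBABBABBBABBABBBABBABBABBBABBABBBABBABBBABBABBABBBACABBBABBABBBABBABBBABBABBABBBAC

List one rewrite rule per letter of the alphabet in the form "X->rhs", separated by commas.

A->B, B->ABB, C->AC

  step 4 ⇒ step 5: ABBBABBABBBABBABBABBBABBABBBABBABBBABBABBABBBACBABBABBABBBAC ⇒ B·ABB·ABB·ABB·B·ABB·ABB·B·ABB·ABB·ABB·B·ABB·ABB·B·ABB·ABB·B·ABB·ABB·ABB·B·ABB·ABB·B·ABB·ABB·ABB·B·ABB·ABB·B·ABB·ABB·ABB·B·ABB·ABB·B·ABB·ABB·B·ABB·ABB·ABB·B·AC·ABB·B·ABB·ABB·B·ABB·ABB·B·ABB·ABB·ABB·B·AC
    A ↦ B
    B ↦ ABB
    C ↦ AC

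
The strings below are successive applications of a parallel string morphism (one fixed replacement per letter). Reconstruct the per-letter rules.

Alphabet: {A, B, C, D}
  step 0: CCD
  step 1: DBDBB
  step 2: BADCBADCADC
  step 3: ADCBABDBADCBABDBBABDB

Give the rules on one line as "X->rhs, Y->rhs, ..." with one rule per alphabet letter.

  step 2 ⇒ step 3: BADCBADCADC ⇒ ADC·BA·B·DB·ADC·BA·B·DB·BA·B·DB
    A ↦ BA
    B ↦ ADC
    C ↦ DB
    D ↦ B

A->BA, B->ADC, C->DB, D->B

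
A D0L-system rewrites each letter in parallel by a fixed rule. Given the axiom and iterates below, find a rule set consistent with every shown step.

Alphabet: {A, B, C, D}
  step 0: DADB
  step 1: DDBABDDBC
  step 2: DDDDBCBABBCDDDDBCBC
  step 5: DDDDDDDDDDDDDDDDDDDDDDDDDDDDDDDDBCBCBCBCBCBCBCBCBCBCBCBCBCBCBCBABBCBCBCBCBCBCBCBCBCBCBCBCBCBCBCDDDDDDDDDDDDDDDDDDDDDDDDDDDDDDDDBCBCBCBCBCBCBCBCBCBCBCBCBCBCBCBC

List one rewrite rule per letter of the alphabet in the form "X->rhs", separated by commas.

  step 1 ⇒ step 2: DDBABDDBC ⇒ DD·DD·BC·BAB·BC·DD·DD·BC·BC
    A ↦ BAB
    B ↦ BC
    C ↦ BC
    D ↦ DD

A->BAB, B->BC, C->BC, D->DD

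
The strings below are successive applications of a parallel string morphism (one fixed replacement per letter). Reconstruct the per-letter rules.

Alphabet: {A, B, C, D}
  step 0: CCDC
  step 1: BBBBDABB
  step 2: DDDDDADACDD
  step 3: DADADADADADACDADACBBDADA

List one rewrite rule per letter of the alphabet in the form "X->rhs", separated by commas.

A->DAC, B->D, C->BB, D->DA

  step 2 ⇒ step 3: DDDDDADACDD ⇒ DA·DA·DA·DA·DA·DAC·DA·DAC·BB·DA·DA
    A ↦ DAC
    C ↦ BB
    D ↦ DA
  step 1 ⇒ step 2: BBBBDABB ⇒ D·D·D·D·DA·DAC·D·D
    B ↦ D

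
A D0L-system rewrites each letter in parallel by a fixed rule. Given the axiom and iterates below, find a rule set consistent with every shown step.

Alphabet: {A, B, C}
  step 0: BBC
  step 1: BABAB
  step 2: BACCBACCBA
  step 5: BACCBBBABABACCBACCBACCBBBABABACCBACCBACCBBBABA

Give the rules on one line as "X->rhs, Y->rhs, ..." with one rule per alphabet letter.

  step 1 ⇒ step 2: BABAB ⇒ BA·CC·BA·CC·BA
    A ↦ CC
    B ↦ BA
  step 0 ⇒ step 1: BBC ⇒ BA·BA·B
    C ↦ B

A->CC, B->BA, C->B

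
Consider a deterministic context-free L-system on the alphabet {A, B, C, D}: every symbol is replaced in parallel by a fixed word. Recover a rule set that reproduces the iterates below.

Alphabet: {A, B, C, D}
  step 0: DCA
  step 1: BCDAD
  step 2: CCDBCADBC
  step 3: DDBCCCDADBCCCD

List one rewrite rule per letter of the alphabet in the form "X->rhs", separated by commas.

  step 2 ⇒ step 3: CCDBCADBC ⇒ D·D·BC·CC·D·AD·BC·CC·D
    A ↦ AD
    B ↦ CC
    C ↦ D
    D ↦ BC

A->AD, B->CC, C->D, D->BC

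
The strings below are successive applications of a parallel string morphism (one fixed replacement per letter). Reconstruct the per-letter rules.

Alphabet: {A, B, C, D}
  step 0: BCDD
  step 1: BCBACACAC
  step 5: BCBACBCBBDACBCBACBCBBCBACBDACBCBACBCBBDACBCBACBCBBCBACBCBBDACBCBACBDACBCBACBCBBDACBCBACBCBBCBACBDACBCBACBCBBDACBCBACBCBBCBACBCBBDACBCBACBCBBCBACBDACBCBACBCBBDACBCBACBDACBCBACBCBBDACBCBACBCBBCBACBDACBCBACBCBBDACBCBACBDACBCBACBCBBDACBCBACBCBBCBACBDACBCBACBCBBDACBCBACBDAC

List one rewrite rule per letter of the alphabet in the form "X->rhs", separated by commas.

A->BD, B->BCB, C->AC, D->AC

  step 0 ⇒ step 1: BCDD ⇒ BCB·AC·AC·AC
    B ↦ BCB
    C ↦ AC
    D ↦ AC
    A ↦ BD  (constrained at step 1)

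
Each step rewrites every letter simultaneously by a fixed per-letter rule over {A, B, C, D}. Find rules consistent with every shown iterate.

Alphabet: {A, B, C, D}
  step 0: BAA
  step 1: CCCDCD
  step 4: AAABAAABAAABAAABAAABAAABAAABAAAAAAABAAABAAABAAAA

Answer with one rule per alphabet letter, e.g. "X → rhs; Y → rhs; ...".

  step 0 ⇒ step 1: BAA ⇒ CC·CD·CD
    A ↦ CD
    B ↦ CC
    C ↦ AA  (constrained at step 1)
    D ↦ AB  (constrained at step 1)

A->CD, B->CC, C->AA, D->AB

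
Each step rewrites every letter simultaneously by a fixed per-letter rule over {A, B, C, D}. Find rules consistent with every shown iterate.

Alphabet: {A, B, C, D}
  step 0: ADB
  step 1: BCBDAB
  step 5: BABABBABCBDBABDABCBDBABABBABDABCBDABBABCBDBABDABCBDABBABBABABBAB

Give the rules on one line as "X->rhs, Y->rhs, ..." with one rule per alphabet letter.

A->B, B->AB, C->D, D->CBD

  step 0 ⇒ step 1: ADB ⇒ B·CBD·AB
    A ↦ B
    B ↦ AB
    D ↦ CBD
    C ↦ D  (constrained at step 1)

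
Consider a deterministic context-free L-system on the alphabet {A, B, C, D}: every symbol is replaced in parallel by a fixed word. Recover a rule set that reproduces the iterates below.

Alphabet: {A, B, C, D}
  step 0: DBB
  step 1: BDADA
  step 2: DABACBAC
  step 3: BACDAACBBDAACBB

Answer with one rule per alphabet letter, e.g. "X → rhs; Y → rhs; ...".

A->AC, B->DA, C->BB, D->B

  step 2 ⇒ step 3: DABACBAC ⇒ B·AC·DA·AC·BB·DA·AC·BB
    A ↦ AC
    B ↦ DA
    C ↦ BB
    D ↦ B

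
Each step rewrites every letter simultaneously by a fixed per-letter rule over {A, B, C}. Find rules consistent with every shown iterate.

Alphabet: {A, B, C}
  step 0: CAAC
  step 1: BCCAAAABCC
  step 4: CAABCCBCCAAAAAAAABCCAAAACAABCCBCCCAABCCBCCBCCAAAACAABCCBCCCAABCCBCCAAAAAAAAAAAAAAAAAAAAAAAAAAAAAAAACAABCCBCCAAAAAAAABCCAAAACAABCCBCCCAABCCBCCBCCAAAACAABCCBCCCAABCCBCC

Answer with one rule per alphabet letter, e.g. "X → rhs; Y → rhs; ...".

  step 0 ⇒ step 1: CAAC ⇒ BCC·AA·AA·BCC
    A ↦ AA
    C ↦ BCC
    B ↦ CAA  (constrained at step 1)

A->AA, B->CAA, C->BCC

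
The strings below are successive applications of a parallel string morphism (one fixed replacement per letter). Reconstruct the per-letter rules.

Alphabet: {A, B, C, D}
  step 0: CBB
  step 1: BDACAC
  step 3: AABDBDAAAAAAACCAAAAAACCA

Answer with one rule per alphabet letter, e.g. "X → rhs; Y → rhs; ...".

  step 0 ⇒ step 1: CBB ⇒ BD·AC·AC
    B ↦ AC
    C ↦ BD
    A ↦ AA  (constrained at step 1)
    D ↦ CA  (constrained at step 1)

A->AA, B->AC, C->BD, D->CA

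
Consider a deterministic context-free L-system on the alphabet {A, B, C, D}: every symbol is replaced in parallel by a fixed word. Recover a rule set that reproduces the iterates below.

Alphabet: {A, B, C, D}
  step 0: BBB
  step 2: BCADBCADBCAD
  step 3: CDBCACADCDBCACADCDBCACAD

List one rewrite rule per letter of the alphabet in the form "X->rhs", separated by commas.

A->AC, B->CD, C->BC, D->AD

  step 2 ⇒ step 3: BCADBCADBCAD ⇒ CD·BC·AC·AD·CD·BC·AC·AD·CD·BC·AC·AD
    A ↦ AC
    B ↦ CD
    C ↦ BC
    D ↦ AD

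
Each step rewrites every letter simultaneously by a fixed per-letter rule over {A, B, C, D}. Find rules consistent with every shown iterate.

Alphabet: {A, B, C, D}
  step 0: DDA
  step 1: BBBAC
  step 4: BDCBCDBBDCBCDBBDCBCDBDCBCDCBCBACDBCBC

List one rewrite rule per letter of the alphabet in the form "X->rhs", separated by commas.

A->BAC, B->CBC, C->D, D->B

  step 0 ⇒ step 1: DDA ⇒ B·B·BAC
    A ↦ BAC
    D ↦ B
    B ↦ CBC  (constrained at step 1)
    C ↦ D  (constrained at step 1)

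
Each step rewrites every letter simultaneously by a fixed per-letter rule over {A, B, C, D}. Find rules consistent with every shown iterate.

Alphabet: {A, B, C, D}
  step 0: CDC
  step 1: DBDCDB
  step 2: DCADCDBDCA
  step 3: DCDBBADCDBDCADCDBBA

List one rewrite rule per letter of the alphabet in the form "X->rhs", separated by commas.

  step 2 ⇒ step 3: DCADCDBDCA ⇒ DC·DB·BA·DC·DB·DC·A·DC·DB·BA
    A ↦ BA
    B ↦ A
    C ↦ DB
    D ↦ DC

A->BA, B->A, C->DB, D->DC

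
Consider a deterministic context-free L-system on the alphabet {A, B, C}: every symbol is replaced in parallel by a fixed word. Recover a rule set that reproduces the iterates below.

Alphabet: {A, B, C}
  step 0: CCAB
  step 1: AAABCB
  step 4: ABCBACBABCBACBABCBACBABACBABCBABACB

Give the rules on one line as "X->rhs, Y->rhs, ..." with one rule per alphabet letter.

A->AB, B->CB, C->A

  step 0 ⇒ step 1: CCAB ⇒ A·A·AB·CB
    A ↦ AB
    B ↦ CB
    C ↦ A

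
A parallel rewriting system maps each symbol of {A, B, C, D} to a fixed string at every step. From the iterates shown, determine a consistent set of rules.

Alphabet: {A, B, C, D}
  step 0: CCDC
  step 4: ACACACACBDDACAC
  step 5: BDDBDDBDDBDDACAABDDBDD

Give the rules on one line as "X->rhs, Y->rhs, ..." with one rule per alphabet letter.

A->B, B->AC, C->DD, D->A

  step 4 ⇒ step 5: ACACACACBDDACAC ⇒ B·DD·B·DD·B·DD·B·DD·AC·A·A·B·DD·B·DD
    A ↦ B
    B ↦ AC
    C ↦ DD
    D ↦ A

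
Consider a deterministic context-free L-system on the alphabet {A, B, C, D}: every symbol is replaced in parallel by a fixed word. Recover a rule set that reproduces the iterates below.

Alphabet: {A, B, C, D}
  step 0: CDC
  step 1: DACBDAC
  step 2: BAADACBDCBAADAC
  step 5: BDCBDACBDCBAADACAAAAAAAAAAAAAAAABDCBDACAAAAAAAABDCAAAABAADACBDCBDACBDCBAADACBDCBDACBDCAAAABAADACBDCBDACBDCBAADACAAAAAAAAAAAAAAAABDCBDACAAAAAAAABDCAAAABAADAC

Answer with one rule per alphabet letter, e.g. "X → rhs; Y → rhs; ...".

  step 1 ⇒ step 2: DACBDAC ⇒ B·AA·DAC·BDC·B·AA·DAC
    A ↦ AA
    B ↦ BDC
    C ↦ DAC
    D ↦ B

A->AA, B->BDC, C->DAC, D->B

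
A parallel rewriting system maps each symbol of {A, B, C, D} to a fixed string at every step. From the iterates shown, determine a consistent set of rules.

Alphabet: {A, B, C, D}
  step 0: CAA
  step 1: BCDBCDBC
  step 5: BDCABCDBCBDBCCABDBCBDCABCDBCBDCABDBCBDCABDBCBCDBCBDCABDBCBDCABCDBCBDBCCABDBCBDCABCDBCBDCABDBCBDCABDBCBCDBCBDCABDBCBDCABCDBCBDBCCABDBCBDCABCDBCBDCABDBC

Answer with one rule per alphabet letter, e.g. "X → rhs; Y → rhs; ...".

  step 0 ⇒ step 1: CAA ⇒ BC·DBC·DBC
    A ↦ DBC
    C ↦ BC
    B ↦ BD  (constrained at step 1)
    D ↦ CA  (constrained at step 1)

A->DBC, B->BD, C->BC, D->CA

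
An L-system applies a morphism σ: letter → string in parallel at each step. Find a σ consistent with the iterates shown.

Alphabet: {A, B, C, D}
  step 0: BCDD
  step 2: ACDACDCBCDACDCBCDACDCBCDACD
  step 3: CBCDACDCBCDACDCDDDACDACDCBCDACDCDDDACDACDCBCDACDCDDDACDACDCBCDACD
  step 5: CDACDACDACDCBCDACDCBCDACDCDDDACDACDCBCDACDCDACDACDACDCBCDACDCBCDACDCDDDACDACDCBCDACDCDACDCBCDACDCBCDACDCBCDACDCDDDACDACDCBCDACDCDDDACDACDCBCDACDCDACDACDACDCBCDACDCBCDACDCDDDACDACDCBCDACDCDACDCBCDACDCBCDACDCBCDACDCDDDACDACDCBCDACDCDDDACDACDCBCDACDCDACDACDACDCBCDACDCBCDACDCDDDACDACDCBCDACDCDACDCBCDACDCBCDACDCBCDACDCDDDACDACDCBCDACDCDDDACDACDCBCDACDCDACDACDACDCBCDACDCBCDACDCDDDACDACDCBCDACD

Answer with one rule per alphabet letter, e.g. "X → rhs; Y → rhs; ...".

A->CB, B->DDA, C->CD, D->ACD

  step 2 ⇒ step 3: ACDACDCBCDACDCBCDACDCBCDACD ⇒ CB·CD·ACD·CB·CD·ACD·CD·DDA·CD·ACD·CB·CD·ACD·CD·DDA·CD·ACD·CB·CD·ACD·CD·DDA·CD·ACD·CB·CD·ACD
    A ↦ CB
    B ↦ DDA
    C ↦ CD
    D ↦ ACD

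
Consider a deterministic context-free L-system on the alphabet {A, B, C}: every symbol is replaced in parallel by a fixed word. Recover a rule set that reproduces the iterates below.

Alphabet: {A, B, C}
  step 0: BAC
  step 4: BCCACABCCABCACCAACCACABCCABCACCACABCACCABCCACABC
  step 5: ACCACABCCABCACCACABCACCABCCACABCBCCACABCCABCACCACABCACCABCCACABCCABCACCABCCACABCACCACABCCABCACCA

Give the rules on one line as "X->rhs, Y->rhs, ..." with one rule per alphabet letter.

  step 4 ⇒ step 5: BCCACABCCABCACCAACCACABCCABCACCACABCACCABCCACABC ⇒ AC·CA·CA·BC·CA·BC·AC·CA·CA·BC·AC·CA·BC·CA·CA·BC·BC·CA·CA·BC·CA·BC·AC·CA·CA·BC·AC·CA·BC·CA·CA·BC·CA·BC·AC·CA·BC·CA·CA·BC·AC·CA·CA·BC·CA·BC·AC·CA
    A ↦ BC
    B ↦ AC
    C ↦ CA

A->BC, B->AC, C->CA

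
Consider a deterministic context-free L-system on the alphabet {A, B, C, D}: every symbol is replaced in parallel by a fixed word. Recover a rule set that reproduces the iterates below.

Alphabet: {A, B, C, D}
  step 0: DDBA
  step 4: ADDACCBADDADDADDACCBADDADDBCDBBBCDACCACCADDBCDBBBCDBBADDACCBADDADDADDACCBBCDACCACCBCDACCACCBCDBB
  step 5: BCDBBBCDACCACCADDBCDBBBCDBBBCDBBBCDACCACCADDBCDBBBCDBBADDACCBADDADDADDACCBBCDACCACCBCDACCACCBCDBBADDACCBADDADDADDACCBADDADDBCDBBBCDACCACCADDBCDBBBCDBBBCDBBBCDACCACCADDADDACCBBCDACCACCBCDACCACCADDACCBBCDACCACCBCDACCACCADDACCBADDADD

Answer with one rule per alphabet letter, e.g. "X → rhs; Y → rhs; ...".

  step 4 ⇒ step 5: ADDACCBADDADDADDACCBADDADDBCDBBBCDACCACCADDBCDBBBCDBBADDACCBADDADDADDACCBBCDACCACCBCDACCACCBCDBB ⇒ BCD·B·B·BCD·ACC·ACC·ADD·BCD·B·B·BCD·B·B·BCD·B·B·BCD·ACC·ACC·ADD·BCD·B·B·BCD·B·B·ADD·ACC·B·ADD·ADD·ADD·ACC·B·BCD·ACC·ACC·BCD·ACC·ACC·BCD·B·B·ADD·ACC·B·ADD·ADD·ADD·ACC·B·ADD·ADD·BCD·B·B·BCD·ACC·ACC·ADD·BCD·B·B·BCD·B·B·BCD·B·B·BCD·ACC·ACC·ADD·ADD·ACC·B·BCD·ACC·ACC·BCD·ACC·ACC·ADD·ACC·B·BCD·ACC·ACC·BCD·ACC·ACC·ADD·ACC·B·ADD·ADD
    A ↦ BCD
    B ↦ ADD
    C ↦ ACC
    D ↦ B

A->BCD, B->ADD, C->ACC, D->B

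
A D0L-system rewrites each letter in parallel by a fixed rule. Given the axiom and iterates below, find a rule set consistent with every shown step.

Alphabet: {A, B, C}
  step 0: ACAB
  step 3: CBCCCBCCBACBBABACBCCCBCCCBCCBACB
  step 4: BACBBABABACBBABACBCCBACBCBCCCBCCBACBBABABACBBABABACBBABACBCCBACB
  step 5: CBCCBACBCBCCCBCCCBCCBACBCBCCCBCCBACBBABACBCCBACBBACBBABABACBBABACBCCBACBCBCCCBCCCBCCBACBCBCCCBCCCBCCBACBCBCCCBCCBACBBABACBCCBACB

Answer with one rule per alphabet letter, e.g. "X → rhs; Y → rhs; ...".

  step 4 ⇒ step 5: BACBBABABACBBABACBCCBACBCBCCCBCCBACBBABABACBBABABACBBABACBCCBACB ⇒ CB·CC·BA·CB·CB·CC·CB·CC·CB·CC·BA·CB·CB·CC·CB·CC·BA·CB·BA·BA·CB·CC·BA·CB·BA·CB·BA·BA·BA·CB·BA·BA·CB·CC·BA·CB·CB·CC·CB·CC·CB·CC·BA·CB·CB·CC·CB·CC·CB·CC·BA·CB·CB·CC·CB·CC·BA·CB·BA·BA·CB·CC·BA·CB
    A ↦ CC
    B ↦ CB
    C ↦ BA

A->CC, B->CB, C->BA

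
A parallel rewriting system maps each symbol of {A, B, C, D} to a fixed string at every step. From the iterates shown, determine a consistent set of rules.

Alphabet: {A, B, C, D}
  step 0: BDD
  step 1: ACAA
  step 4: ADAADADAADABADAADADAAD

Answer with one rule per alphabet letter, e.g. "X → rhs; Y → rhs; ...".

A->AD, B->AC, C->AB, D->A

  step 0 ⇒ step 1: BDD ⇒ AC·A·A
    B ↦ AC
    D ↦ A
    A ↦ AD  (constrained at step 1)
    C ↦ AB  (constrained at step 1)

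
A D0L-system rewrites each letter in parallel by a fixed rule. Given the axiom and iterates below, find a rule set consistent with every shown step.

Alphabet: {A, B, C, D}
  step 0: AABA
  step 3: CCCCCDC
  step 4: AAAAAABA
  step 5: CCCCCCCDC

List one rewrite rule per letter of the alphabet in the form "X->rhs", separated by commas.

  step 4 ⇒ step 5: AAAAAABA ⇒ C·C·C·C·C·C·CD·C
    A ↦ C
    B ↦ CD
  step 3 ⇒ step 4: CCCCCDC ⇒ A·A·A·A·A·AB·A
    C ↦ A
  step 3 ⇒ step 4: CCCCCDC ⇒ A·A·A·A·A·AB·A
    D ↦ AB

A->C, B->CD, C->A, D->AB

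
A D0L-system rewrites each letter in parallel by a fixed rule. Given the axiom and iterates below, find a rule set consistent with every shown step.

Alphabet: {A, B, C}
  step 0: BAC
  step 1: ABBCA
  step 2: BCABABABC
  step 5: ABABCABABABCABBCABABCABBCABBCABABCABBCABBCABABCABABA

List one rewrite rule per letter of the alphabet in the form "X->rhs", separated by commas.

A->BC, B->AB, C->A

  step 1 ⇒ step 2: ABBCA ⇒ BC·AB·AB·A·BC
    A ↦ BC
    B ↦ AB
    C ↦ A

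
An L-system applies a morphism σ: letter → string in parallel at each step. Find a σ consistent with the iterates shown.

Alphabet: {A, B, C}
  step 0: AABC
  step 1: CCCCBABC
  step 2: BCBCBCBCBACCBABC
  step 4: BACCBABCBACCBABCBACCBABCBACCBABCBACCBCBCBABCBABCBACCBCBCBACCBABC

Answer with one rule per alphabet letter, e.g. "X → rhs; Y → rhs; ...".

  step 1 ⇒ step 2: CCCCBABC ⇒ BC·BC·BC·BC·BA·CC·BA·BC
    A ↦ CC
    B ↦ BA
    C ↦ BC

A->CC, B->BA, C->BC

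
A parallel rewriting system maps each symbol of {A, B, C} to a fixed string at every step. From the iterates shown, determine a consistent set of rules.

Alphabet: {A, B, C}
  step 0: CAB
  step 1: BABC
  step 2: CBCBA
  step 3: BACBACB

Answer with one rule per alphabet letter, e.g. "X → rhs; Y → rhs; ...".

  step 2 ⇒ step 3: CBCBA ⇒ BA·C·BA·C·B
    A ↦ B
    B ↦ C
    C ↦ BA

A->B, B->C, C->BA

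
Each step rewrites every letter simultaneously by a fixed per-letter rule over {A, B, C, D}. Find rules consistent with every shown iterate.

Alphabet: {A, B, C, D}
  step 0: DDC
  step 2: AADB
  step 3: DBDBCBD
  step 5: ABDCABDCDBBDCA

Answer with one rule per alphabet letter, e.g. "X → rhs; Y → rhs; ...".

A->DB, B->BD, C->A, D->C

  step 2 ⇒ step 3: AADB ⇒ DB·DB·C·BD
    A ↦ DB
    B ↦ BD
    D ↦ C
    C ↦ A  (constrained at step 0)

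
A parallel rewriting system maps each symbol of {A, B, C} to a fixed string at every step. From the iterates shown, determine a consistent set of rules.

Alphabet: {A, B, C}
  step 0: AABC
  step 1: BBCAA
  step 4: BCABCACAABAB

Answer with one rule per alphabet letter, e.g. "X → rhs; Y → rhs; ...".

A->B, B->CA, C->A

  step 0 ⇒ step 1: AABC ⇒ B·B·CA·A
    A ↦ B
    B ↦ CA
    C ↦ A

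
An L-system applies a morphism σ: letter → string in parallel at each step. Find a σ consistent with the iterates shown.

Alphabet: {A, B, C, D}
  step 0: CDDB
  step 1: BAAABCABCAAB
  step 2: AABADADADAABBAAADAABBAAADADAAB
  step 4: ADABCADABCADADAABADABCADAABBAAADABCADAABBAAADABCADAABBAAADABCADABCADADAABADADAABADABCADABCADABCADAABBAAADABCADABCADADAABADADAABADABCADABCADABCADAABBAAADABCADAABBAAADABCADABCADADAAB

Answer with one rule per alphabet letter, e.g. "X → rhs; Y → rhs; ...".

  step 1 ⇒ step 2: BAAABCABCAAB ⇒ AAB·AD·AD·AD·AAB·BAA·AD·AAB·BAA·AD·AD·AAB
    A ↦ AD
    B ↦ AAB
    C ↦ BAA
  step 0 ⇒ step 1: CDDB ⇒ BAA·ABC·ABC·AAB
    D ↦ ABC

A->AD, B->AAB, C->BAA, D->ABC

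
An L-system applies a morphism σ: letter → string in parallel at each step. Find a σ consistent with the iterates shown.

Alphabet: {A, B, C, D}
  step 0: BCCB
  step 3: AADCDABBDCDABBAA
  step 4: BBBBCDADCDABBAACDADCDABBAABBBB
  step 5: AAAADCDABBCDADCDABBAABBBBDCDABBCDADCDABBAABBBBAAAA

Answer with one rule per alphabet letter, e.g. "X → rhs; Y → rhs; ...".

A->BB, B->A, C->D, D->CDA

  step 4 ⇒ step 5: BBBBCDADCDABBAACDADCDABBAABBBB ⇒ A·A·A·A·D·CDA·BB·CDA·D·CDA·BB·A·A·BB·BB·D·CDA·BB·CDA·D·CDA·BB·A·A·BB·BB·A·A·A·A
    A ↦ BB
    B ↦ A
    C ↦ D
    D ↦ CDA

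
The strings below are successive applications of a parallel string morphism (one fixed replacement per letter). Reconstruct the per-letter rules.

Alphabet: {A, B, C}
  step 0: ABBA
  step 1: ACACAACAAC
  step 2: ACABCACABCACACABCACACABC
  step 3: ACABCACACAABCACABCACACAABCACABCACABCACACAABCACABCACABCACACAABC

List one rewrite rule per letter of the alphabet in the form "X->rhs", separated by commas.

  step 2 ⇒ step 3: ACABCACABCACACABCACACABC ⇒ AC·ABC·AC·ACA·ABC·AC·ABC·AC·ACA·ABC·AC·ABC·AC·ABC·AC·ACA·ABC·AC·ABC·AC·ABC·AC·ACA·ABC
    A ↦ AC
    B ↦ ACA
    C ↦ ABC

A->AC, B->ACA, C->ABC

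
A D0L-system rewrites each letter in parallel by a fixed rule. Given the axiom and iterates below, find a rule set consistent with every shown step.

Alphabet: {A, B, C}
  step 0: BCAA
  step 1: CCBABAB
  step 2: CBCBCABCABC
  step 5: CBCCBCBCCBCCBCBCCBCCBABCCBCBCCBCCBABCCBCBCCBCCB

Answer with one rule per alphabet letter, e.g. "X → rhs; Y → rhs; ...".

A->AB, B->C, C->CB

  step 1 ⇒ step 2: CCBABAB ⇒ CB·CB·C·AB·C·AB·C
    A ↦ AB
    B ↦ C
    C ↦ CB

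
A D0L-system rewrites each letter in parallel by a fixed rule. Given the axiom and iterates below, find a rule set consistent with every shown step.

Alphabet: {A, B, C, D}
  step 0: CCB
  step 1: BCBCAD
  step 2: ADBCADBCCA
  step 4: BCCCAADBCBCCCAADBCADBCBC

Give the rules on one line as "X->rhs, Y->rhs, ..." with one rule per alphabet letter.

A->C, B->AD, C->BC, D->A

  step 1 ⇒ step 2: BCBCAD ⇒ AD·BC·AD·BC·C·A
    A ↦ C
    B ↦ AD
    C ↦ BC
    D ↦ A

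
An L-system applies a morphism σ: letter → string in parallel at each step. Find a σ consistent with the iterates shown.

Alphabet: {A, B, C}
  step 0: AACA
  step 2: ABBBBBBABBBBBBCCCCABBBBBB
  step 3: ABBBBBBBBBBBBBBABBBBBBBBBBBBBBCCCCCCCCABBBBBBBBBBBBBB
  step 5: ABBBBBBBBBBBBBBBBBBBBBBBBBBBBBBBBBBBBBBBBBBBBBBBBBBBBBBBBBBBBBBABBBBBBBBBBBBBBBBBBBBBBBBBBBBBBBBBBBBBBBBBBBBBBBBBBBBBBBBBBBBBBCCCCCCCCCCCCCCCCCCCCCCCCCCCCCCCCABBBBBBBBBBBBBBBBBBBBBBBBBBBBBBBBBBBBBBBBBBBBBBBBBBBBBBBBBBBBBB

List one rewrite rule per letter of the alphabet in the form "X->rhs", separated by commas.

A->ABB, B->BB, C->CC

  step 2 ⇒ step 3: ABBBBBBABBBBBBCCCCABBBBBB ⇒ ABB·BB·BB·BB·BB·BB·BB·ABB·BB·BB·BB·BB·BB·BB·CC·CC·CC·CC·ABB·BB·BB·BB·BB·BB·BB
    A ↦ ABB
    B ↦ BB
    C ↦ CC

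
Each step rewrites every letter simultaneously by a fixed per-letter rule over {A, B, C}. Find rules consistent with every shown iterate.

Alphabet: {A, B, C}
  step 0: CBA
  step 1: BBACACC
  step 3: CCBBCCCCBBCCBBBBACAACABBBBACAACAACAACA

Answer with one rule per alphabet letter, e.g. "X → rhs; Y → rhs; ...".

A->CC, B->ACA, C->BB

  step 0 ⇒ step 1: CBA ⇒ BB·ACA·CC
    A ↦ CC
    B ↦ ACA
    C ↦ BB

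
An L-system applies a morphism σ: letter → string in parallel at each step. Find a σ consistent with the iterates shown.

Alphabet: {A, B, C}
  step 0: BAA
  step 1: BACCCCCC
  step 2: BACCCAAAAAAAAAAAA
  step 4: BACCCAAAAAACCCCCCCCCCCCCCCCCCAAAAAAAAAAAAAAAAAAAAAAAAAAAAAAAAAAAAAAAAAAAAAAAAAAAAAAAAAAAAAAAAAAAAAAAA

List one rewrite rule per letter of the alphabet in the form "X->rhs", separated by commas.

A->CCC, B->BA, C->AA

  step 1 ⇒ step 2: BACCCCCC ⇒ BA·CCC·AA·AA·AA·AA·AA·AA
    A ↦ CCC
    B ↦ BA
    C ↦ AA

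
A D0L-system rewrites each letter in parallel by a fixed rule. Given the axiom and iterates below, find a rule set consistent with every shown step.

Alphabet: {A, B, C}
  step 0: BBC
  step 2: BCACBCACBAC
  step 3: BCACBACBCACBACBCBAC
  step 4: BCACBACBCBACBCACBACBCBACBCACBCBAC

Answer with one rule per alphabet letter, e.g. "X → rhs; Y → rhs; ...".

  step 3 ⇒ step 4: BCACBACBCACBACBCBAC ⇒ BC·AC·B·AC·BC·B·AC·BC·AC·B·AC·BC·B·AC·BC·AC·BC·B·AC
    A ↦ B
    B ↦ BC
    C ↦ AC

A->B, B->BC, C->AC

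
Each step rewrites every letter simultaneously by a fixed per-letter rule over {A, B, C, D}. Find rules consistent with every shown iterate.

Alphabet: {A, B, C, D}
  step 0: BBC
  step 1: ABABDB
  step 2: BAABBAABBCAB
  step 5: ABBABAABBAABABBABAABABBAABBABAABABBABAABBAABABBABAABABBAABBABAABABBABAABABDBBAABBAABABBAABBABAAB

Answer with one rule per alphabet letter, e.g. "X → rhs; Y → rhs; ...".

  step 1 ⇒ step 2: ABABDB ⇒ BA·AB·BA·AB·BC·AB
    A ↦ BA
    B ↦ AB
    D ↦ BC
  step 0 ⇒ step 1: BBC ⇒ AB·AB·DB
    C ↦ DB

A->BA, B->AB, C->DB, D->BC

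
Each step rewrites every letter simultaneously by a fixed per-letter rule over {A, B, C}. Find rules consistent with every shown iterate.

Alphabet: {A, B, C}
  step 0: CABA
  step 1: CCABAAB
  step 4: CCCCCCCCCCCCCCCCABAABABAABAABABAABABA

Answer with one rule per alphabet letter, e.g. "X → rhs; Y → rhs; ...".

  step 0 ⇒ step 1: CABA ⇒ CC·AB·A·AB
    A ↦ AB
    B ↦ A
    C ↦ CC

A->AB, B->A, C->CC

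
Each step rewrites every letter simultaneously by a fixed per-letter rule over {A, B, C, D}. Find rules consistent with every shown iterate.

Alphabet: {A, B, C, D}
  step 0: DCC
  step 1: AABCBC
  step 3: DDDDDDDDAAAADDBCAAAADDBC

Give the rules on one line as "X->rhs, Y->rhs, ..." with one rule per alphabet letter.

A->BB, B->DD, C->BC, D->AA

  step 0 ⇒ step 1: DCC ⇒ AA·BC·BC
    C ↦ BC
    D ↦ AA
    A ↦ BB  (constrained at step 1)
    B ↦ DD  (constrained at step 1)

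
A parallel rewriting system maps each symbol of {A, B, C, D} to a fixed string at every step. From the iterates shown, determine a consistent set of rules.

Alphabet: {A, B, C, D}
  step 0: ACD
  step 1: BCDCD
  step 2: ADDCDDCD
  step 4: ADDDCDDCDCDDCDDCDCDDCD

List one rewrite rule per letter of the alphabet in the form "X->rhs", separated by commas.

  step 1 ⇒ step 2: BCDCD ⇒ AD·D·CD·D·CD
    B ↦ AD
    C ↦ D
    D ↦ CD
  step 0 ⇒ step 1: ACD ⇒ BC·D·CD
    A ↦ BC

A->BC, B->AD, C->D, D->CD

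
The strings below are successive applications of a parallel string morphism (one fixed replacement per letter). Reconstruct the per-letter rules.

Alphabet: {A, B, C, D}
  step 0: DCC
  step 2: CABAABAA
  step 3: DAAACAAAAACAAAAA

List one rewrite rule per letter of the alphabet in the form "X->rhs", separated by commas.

  step 2 ⇒ step 3: CABAABAA ⇒ DA·AA·CA·AA·AA·CA·AA·AA
    A ↦ AA
    B ↦ CA
    C ↦ DA
    D ↦ B  (constrained at step 0)

A->AA, B->CA, C->DA, D->B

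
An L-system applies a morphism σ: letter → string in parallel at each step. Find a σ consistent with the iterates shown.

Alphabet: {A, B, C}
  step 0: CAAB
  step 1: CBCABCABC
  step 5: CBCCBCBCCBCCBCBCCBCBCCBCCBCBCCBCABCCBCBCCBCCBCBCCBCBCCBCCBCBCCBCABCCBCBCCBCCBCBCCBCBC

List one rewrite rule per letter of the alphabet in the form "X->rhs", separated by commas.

A->CAB, B->C, C->CB

  step 0 ⇒ step 1: CAAB ⇒ CB·CAB·CAB·C
    A ↦ CAB
    B ↦ C
    C ↦ CB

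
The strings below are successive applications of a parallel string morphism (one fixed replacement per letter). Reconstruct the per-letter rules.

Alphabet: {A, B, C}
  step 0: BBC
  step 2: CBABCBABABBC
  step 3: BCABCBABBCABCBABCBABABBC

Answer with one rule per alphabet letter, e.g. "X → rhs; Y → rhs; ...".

  step 2 ⇒ step 3: CBABCBABABBC ⇒ BC·AB·CB·AB·BC·AB·CB·AB·CB·AB·AB·BC
    A ↦ CB
    B ↦ AB
    C ↦ BC

A->CB, B->AB, C->BC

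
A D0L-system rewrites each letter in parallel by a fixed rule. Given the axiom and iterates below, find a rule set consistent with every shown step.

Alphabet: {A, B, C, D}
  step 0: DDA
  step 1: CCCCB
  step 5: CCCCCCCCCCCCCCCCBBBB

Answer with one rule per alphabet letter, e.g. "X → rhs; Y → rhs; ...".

A->B, B->AA, C->D, D->CC

  step 0 ⇒ step 1: DDA ⇒ CC·CC·B
    A ↦ B
    D ↦ CC
    B ↦ AA  (constrained at step 1)
    C ↦ D  (constrained at step 1)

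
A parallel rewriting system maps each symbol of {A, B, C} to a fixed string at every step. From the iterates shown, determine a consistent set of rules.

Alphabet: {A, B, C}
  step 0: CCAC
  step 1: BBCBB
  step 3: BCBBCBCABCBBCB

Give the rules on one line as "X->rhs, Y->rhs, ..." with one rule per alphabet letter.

  step 0 ⇒ step 1: CCAC ⇒ B·B·CB·B
    A ↦ CB
    C ↦ B
    B ↦ CA  (constrained at step 1)

A->CB, B->CA, C->B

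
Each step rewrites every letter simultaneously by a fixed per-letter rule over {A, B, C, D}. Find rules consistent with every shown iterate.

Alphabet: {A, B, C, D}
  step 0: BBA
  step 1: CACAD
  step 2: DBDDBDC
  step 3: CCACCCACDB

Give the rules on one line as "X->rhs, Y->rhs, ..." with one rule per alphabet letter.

  step 2 ⇒ step 3: DBDDBDC ⇒ C·CA·C·C·CA·C·DB
    B ↦ CA
    C ↦ DB
    D ↦ C
  step 0 ⇒ step 1: BBA ⇒ CA·CA·D
    A ↦ D

A->D, B->CA, C->DB, D->C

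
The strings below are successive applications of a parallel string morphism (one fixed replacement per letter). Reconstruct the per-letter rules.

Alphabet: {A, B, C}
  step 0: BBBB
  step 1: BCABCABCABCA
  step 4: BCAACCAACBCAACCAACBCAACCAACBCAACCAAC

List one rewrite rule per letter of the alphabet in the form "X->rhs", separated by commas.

A->C, B->BCA, C->A

  step 0 ⇒ step 1: BBBB ⇒ BCA·BCA·BCA·BCA
    B ↦ BCA
    A ↦ C  (constrained at step 1)
    C ↦ A  (constrained at step 1)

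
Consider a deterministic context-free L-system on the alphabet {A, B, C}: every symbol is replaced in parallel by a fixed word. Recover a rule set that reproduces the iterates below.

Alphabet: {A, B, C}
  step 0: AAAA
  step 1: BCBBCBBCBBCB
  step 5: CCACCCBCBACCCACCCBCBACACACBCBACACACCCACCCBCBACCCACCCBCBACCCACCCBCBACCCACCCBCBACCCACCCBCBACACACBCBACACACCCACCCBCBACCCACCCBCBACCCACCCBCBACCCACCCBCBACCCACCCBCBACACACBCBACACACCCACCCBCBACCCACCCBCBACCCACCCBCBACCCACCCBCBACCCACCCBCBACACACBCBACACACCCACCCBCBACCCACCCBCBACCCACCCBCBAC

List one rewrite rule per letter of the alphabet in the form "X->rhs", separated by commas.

A->BCB, B->CC, C->AC

  step 0 ⇒ step 1: AAAA ⇒ BCB·BCB·BCB·BCB
    A ↦ BCB
    B ↦ CC  (constrained at step 1)
    C ↦ AC  (constrained at step 1)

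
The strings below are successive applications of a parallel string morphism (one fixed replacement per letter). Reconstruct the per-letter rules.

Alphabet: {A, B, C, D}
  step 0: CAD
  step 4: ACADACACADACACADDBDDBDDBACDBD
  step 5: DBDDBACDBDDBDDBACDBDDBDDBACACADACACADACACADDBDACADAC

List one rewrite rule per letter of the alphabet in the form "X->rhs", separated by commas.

A->DB, B->AD, C->D, D->AC

  step 4 ⇒ step 5: ACADACACADACACADDBDDBDDBACDBD ⇒ DB·D·DB·AC·DB·D·DB·D·DB·AC·DB·D·DB·D·DB·AC·AC·AD·AC·AC·AD·AC·AC·AD·DB·D·AC·AD·AC
    A ↦ DB
    B ↦ AD
    C ↦ D
    D ↦ AC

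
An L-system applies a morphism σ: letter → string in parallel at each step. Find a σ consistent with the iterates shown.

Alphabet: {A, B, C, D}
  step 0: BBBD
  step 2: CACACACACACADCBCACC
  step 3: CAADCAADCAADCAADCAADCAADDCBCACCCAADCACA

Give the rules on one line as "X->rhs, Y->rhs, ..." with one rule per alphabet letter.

A->AD, B->CC, C->CA, D->DCB

  step 2 ⇒ step 3: CACACACACACADCBCACC ⇒ CA·AD·CA·AD·CA·AD·CA·AD·CA·AD·CA·AD·DCB·CA·CC·CA·AD·CA·CA
    A ↦ AD
    B ↦ CC
    C ↦ CA
    D ↦ DCB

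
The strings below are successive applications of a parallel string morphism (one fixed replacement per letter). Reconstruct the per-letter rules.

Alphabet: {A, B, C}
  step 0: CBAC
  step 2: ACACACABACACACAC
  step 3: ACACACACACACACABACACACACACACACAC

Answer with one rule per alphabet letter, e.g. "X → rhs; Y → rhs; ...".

  step 2 ⇒ step 3: ACACACABACACACAC ⇒ AC·AC·AC·AC·AC·AC·AC·AB·AC·AC·AC·AC·AC·AC·AC·AC
    A ↦ AC
    B ↦ AB
    C ↦ AC

A->AC, B->AB, C->AC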